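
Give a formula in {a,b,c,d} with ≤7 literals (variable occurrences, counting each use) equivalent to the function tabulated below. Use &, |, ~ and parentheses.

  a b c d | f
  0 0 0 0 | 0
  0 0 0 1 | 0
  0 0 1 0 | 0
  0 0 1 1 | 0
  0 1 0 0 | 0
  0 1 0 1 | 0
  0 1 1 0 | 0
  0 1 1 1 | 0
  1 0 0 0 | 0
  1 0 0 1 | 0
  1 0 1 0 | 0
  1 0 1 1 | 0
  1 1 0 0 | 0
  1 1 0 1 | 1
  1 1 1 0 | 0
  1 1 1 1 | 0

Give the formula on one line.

((d & ~c) & ((b | c) & a))

  ~c = 1100110011001100
  (d & ~c) = 0100010001000100
  (b | c) = 0011111100111111
  ((b | c) & a) = 0000000000111111
  ((d & ~c) & ((b | c) & a)) = 0000000000000100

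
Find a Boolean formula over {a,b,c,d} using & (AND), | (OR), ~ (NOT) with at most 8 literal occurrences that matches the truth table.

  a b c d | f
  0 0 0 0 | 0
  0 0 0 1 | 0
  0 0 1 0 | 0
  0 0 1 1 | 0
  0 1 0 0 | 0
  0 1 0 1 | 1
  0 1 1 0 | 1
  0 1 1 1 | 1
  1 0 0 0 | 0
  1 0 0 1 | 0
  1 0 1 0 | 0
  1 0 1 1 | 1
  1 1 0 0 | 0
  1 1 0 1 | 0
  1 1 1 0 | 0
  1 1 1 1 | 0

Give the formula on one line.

  (d & b) = 0000010100000101
  (c | (d & b)) = 0011011100110111
  ~a = 1111111100000000
  (~a & b) = 0000111100000000
  (a & d) = 0000000001010101
  ~b = 1111000011110000
  ((a & d) & ~b) = 0000000001010000
  ((~a & b) | ((a & d) & ~b)) = 0000111101010000
  ((c | (d & b)) & ((~a & b) | ((a & d) & ~b))) = 0000011100010000

((c | (d & b)) & ((~a & b) | ((a & d) & ~b)))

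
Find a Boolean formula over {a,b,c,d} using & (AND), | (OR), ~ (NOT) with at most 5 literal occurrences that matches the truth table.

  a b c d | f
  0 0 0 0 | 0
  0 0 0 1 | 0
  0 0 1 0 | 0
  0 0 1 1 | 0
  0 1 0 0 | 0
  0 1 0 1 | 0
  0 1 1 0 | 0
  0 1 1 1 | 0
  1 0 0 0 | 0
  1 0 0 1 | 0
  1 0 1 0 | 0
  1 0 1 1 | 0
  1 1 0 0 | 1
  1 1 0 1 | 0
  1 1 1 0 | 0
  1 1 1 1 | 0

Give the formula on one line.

  ~d = 1010101010101010
  ~c = 1100110011001100
  (~c & a) = 0000000011001100
  ((~c & a) & b) = 0000000000001100
  (~d & ((~c & a) & b)) = 0000000000001000

(~d & ((~c & a) & b))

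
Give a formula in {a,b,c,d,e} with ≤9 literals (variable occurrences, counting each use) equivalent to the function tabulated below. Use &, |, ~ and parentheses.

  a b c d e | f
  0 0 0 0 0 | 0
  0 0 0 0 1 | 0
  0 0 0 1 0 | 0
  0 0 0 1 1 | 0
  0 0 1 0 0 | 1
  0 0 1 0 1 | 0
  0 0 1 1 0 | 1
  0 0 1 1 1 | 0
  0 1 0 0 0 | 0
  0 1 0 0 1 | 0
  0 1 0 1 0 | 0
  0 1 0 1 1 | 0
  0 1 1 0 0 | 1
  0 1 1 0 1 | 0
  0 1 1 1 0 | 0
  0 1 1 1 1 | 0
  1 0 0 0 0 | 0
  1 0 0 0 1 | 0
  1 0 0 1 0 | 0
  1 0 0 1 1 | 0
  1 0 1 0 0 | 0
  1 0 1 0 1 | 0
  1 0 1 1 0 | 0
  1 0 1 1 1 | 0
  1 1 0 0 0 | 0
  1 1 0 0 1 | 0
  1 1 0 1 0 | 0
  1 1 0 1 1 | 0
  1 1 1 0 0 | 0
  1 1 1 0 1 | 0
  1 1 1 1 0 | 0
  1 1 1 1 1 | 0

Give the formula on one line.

  ~a = 11111111111111110000000000000000
  (c & ~a) = 00001111000011110000000000000000
  ~e = 10101010101010101010101010101010
  ~b = 11111111000000001111111100000000
  (~b | a) = 11111111000000001111111111111111
  ~d = 11001100110011001100110011001100
  ((~b | a) | ~d) = 11111111110011001111111111111111
  (c & ((~b | a) | ~d)) = 00001111000011000000111100001111
  ((c & ((~b | a) | ~d)) | e) = 01011111010111010101111101011111
  (~e & ((c & ((~b | a) | ~d)) | e)) = 00001010000010000000101000001010
  ((c & ~a) & (~e & ((c & ((~b | a) | ~d)) | e))) = 00001010000010000000000000000000

((c & ~a) & (~e & ((c & ((~b | a) | ~d)) | e)))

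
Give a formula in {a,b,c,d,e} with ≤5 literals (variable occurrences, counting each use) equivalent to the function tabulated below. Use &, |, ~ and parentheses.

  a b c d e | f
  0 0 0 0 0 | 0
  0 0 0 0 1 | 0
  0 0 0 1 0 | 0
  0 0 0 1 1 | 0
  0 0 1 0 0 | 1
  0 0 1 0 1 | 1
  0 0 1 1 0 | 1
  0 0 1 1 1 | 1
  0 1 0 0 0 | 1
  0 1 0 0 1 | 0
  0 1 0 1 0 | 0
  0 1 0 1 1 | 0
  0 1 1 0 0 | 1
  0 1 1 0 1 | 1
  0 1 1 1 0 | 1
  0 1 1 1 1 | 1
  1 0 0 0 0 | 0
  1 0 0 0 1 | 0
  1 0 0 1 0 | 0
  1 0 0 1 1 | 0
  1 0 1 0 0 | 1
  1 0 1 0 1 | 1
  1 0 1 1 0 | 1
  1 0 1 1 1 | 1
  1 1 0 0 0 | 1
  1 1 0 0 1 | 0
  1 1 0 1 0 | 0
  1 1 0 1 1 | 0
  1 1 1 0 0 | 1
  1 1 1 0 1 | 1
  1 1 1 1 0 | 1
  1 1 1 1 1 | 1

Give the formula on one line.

  ~e = 10101010101010101010101010101010
  ~d = 11001100110011001100110011001100
  (~e & ~d) = 10001000100010001000100010001000
  ((~e & ~d) & b) = 00000000100010000000000010001000
  (((~e & ~d) & b) | c) = 00001111100011110000111110001111

(((~e & ~d) & b) | c)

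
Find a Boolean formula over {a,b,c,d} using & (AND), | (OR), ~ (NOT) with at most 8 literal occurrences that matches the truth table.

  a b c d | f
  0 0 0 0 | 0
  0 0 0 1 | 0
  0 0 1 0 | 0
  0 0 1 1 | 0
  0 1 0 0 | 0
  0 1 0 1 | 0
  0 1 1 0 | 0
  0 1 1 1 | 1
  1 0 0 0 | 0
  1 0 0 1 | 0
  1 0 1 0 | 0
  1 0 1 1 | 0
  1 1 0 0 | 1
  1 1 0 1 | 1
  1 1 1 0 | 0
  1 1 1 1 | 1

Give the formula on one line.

(b & ((d & c) | (a & ~c)))

  (d & c) = 0001000100010001
  ~c = 1100110011001100
  (a & ~c) = 0000000011001100
  ((d & c) | (a & ~c)) = 0001000111011101
  (b & ((d & c) | (a & ~c))) = 0000000100001101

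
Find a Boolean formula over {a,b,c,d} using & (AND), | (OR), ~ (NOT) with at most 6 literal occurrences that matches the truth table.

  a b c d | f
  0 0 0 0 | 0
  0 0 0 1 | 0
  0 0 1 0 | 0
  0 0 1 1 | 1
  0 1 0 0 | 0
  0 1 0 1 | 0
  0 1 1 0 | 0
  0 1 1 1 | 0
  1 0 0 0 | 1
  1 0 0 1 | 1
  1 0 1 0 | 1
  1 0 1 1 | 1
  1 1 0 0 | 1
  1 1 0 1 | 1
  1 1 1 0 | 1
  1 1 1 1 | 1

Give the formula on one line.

  ~b = 1111000011110000
  (d & ~b) = 0101000001010000
  ((d & ~b) & c) = 0001000000010000
  (a | ((d & ~b) & c)) = 0001000011111111

(a | ((d & ~b) & c))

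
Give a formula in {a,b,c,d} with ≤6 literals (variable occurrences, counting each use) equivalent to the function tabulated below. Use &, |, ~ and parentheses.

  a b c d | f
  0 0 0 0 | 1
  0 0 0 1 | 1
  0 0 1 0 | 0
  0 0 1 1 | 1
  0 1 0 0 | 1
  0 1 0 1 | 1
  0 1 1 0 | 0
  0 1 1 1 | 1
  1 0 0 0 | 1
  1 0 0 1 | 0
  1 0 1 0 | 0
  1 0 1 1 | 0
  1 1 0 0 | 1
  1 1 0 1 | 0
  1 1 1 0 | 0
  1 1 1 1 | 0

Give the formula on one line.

((~d | ~a) & (d | ~c))

  ~d = 1010101010101010
  ~a = 1111111100000000
  (~d | ~a) = 1111111110101010
  ~c = 1100110011001100
  (d | ~c) = 1101110111011101
  ((~d | ~a) & (d | ~c)) = 1101110110001000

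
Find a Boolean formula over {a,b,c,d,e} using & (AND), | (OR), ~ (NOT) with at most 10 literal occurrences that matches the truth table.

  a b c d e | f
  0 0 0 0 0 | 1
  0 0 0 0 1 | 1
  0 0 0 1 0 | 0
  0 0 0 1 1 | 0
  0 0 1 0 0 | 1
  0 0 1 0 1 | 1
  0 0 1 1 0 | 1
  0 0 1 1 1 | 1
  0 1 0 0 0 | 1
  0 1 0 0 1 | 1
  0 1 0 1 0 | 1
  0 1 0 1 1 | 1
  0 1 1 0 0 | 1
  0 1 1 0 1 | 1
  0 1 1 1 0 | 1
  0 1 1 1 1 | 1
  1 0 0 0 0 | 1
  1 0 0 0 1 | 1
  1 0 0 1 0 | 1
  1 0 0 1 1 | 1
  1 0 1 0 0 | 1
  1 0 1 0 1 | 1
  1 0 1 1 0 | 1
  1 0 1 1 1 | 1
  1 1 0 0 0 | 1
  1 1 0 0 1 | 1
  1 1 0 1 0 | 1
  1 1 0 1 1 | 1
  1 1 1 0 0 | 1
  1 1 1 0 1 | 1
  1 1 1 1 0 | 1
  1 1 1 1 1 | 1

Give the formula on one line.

(((c | a) | ((e | ~a) & ~d)) | (b & ~a))

  (c | a) = 00001111000011111111111111111111
  ~a = 11111111111111110000000000000000
  (e | ~a) = 11111111111111110101010101010101
  ~d = 11001100110011001100110011001100
  ((e | ~a) & ~d) = 11001100110011000100010001000100
  ((c | a) | ((e | ~a) & ~d)) = 11001111110011111111111111111111
  (b & ~a) = 00000000111111110000000000000000
  (((c | a) | ((e | ~a) & ~d)) | (b & ~a)) = 11001111111111111111111111111111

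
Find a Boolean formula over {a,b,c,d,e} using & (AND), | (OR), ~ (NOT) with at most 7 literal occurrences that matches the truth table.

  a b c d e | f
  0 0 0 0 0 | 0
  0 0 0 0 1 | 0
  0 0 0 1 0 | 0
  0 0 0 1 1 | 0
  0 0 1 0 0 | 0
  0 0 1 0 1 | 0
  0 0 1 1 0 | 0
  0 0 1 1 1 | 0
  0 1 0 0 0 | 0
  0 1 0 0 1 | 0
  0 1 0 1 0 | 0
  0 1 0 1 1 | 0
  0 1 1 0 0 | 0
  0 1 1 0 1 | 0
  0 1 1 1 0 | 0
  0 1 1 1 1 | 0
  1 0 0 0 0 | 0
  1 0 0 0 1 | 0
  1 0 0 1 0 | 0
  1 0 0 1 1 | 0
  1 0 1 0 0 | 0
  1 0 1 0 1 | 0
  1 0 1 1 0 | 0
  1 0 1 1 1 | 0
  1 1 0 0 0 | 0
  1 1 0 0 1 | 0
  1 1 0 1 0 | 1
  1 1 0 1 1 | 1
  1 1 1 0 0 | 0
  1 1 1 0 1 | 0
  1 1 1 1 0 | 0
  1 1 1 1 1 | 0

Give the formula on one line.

  (b & d) = 00000000001100110000000000110011
  ~c = 11110000111100001111000011110000
  ((b & d) & ~c) = 00000000001100000000000000110000
  (((b & d) & ~c) & a) = 00000000000000000000000000110000

(((b & d) & ~c) & a)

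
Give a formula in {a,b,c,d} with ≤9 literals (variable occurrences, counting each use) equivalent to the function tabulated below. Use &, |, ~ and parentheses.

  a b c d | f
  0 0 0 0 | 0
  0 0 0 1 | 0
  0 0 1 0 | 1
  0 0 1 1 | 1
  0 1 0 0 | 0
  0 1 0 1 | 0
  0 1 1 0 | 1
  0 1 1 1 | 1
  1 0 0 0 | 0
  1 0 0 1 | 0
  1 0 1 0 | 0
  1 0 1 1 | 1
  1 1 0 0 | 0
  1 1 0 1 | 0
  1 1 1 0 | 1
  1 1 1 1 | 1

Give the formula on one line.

(((d | ~a) | ((a & (~d | ~b)) & b)) & c)

  ~a = 1111111100000000
  (d | ~a) = 1111111101010101
  ~d = 1010101010101010
  ~b = 1111000011110000
  (~d | ~b) = 1111101011111010
  (a & (~d | ~b)) = 0000000011111010
  ((a & (~d | ~b)) & b) = 0000000000001010
  ((d | ~a) | ((a & (~d | ~b)) & b)) = 1111111101011111
  (((d | ~a) | ((a & (~d | ~b)) & b)) & c) = 0011001100010011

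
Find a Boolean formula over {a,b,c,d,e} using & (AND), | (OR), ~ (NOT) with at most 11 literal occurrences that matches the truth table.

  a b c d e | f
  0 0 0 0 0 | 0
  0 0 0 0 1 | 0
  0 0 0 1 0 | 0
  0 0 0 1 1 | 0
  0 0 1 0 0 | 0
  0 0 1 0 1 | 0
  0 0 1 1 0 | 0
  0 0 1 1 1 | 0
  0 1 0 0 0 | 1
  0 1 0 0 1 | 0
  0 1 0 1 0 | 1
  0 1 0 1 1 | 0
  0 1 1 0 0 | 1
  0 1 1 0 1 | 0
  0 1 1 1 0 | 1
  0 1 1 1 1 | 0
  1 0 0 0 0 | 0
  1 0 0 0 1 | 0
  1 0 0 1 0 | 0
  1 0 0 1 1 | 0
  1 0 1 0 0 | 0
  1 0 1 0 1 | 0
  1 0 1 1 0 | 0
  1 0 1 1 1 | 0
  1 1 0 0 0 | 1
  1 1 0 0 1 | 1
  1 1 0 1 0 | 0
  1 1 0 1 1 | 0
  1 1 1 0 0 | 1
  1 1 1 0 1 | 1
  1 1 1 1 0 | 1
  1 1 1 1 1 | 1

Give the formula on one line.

(((~a & (~e | ~b)) | ((a | ~b) & ((a & ~d) | c))) & b)

  ~a = 11111111111111110000000000000000
  ~e = 10101010101010101010101010101010
  ~b = 11111111000000001111111100000000
  (~e | ~b) = 11111111101010101111111110101010
  (~a & (~e | ~b)) = 11111111101010100000000000000000
  (a | ~b) = 11111111000000001111111111111111
  ~d = 11001100110011001100110011001100
  (a & ~d) = 00000000000000001100110011001100
  ((a & ~d) | c) = 00001111000011111100111111001111
  ((a | ~b) & ((a & ~d) | c)) = 00001111000000001100111111001111
  ((~a & (~e | ~b)) | ((a | ~b) & ((a & ~d) | c))) = 11111111101010101100111111001111
  (((~a & (~e | ~b)) | ((a | ~b) & ((a & ~d) | c))) & b) = 00000000101010100000000011001111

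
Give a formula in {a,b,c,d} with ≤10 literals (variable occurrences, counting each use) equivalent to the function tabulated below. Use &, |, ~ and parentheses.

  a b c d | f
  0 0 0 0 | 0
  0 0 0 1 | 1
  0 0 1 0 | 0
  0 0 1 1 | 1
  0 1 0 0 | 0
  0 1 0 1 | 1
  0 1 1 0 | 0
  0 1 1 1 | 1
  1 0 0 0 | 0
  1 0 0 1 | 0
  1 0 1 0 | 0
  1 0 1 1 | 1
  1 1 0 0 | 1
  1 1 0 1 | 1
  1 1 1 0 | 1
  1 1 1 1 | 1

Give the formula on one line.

  ~a = 1111111100000000
  ~c = 1100110011001100
  (b & ~c) = 0000110000001100
  (~a | (b & ~c)) = 1111111100001100
  (c | (~a | (b & ~c))) = 1111111100111111
  (d & (c | (~a | (b & ~c)))) = 0101010100010101
  (a | d) = 0101010111111111
  (b & (a | d)) = 0000010100001111
  ((d & (c | (~a | (b & ~c)))) | (b & (a | d))) = 0101010100011111

((d & (c | (~a | (b & ~c)))) | (b & (a | d)))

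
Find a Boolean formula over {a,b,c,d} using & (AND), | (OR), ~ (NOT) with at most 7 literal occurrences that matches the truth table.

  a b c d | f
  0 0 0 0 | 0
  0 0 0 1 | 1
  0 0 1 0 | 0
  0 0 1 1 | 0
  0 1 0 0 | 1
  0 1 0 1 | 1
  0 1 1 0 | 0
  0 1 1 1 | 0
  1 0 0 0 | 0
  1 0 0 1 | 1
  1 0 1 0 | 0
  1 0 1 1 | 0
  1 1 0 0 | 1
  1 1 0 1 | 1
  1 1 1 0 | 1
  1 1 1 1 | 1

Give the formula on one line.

  (b | d) = 0101111101011111
  ~c = 1100110011001100
  ((b | d) & ~c) = 0100110001001100
  (a & b) = 0000000000001111
  (((b | d) & ~c) | (a & b)) = 0100110001001111

(((b | d) & ~c) | (a & b))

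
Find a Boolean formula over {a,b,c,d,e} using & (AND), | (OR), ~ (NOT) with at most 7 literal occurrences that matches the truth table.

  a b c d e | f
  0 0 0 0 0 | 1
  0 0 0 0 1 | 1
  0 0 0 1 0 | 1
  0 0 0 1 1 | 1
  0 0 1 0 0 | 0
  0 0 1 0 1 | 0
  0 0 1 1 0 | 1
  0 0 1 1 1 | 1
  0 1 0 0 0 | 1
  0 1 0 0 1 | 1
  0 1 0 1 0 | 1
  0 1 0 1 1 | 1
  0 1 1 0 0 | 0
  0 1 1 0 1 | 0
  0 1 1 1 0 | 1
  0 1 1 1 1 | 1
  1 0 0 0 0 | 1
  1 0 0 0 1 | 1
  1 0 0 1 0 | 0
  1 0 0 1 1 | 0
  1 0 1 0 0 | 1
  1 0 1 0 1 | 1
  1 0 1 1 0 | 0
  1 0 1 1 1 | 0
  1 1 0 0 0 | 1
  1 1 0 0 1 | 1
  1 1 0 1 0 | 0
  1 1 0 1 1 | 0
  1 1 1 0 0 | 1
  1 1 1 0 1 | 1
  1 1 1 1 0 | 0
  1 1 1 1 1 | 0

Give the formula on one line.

((a & (~d & c)) | ((~a | ~d) & (d | ~c)))

  ~d = 11001100110011001100110011001100
  (~d & c) = 00001100000011000000110000001100
  (a & (~d & c)) = 00000000000000000000110000001100
  ~a = 11111111111111110000000000000000
  (~a | ~d) = 11111111111111111100110011001100
  ~c = 11110000111100001111000011110000
  (d | ~c) = 11110011111100111111001111110011
  ((~a | ~d) & (d | ~c)) = 11110011111100111100000011000000
  ((a & (~d & c)) | ((~a | ~d) & (d | ~c))) = 11110011111100111100110011001100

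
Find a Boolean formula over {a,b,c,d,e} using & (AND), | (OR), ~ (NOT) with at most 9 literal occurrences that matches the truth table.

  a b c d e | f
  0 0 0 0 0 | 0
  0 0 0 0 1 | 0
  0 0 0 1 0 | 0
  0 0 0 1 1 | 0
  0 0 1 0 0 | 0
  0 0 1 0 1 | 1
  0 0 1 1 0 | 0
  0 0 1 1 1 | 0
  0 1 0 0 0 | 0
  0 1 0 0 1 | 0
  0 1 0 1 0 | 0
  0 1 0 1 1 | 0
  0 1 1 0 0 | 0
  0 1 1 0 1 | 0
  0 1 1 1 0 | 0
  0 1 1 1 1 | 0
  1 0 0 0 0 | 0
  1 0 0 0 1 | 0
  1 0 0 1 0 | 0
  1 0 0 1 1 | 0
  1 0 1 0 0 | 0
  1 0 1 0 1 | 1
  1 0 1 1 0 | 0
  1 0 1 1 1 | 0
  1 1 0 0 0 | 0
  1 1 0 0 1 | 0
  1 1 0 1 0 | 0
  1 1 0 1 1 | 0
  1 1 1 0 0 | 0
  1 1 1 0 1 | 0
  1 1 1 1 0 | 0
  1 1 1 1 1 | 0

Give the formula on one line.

(((~b & e) & c) & ((b | ~d) & (~b | ~a)))

  ~b = 11111111000000001111111100000000
  (~b & e) = 01010101000000000101010100000000
  ((~b & e) & c) = 00000101000000000000010100000000
  ~d = 11001100110011001100110011001100
  (b | ~d) = 11001100111111111100110011111111
  ~a = 11111111111111110000000000000000
  (~b | ~a) = 11111111111111111111111100000000
  ((b | ~d) & (~b | ~a)) = 11001100111111111100110000000000
  (((~b & e) & c) & ((b | ~d) & (~b | ~a))) = 00000100000000000000010000000000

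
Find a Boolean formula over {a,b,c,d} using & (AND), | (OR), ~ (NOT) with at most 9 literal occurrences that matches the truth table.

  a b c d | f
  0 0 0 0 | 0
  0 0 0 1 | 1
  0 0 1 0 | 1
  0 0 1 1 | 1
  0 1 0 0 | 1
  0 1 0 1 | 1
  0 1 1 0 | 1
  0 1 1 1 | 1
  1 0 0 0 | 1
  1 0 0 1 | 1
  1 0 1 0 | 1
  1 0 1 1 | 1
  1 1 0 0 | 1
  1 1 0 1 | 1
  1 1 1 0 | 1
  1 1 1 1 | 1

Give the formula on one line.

  ~d = 1010101010101010
  ~b = 1111000011110000
  (~d | ~b) = 1111101011111010
  (c & (~d | ~b)) = 0011001000110010
  (b | (c & (~d | ~b))) = 0011111100111111
  (d | (b | (c & (~d | ~b)))) = 0111111101111111
  (a | c) = 0011001111111111
  ((d | (b | (c & (~d | ~b)))) | (a | c)) = 0111111111111111

((d | (b | (c & (~d | ~b)))) | (a | c))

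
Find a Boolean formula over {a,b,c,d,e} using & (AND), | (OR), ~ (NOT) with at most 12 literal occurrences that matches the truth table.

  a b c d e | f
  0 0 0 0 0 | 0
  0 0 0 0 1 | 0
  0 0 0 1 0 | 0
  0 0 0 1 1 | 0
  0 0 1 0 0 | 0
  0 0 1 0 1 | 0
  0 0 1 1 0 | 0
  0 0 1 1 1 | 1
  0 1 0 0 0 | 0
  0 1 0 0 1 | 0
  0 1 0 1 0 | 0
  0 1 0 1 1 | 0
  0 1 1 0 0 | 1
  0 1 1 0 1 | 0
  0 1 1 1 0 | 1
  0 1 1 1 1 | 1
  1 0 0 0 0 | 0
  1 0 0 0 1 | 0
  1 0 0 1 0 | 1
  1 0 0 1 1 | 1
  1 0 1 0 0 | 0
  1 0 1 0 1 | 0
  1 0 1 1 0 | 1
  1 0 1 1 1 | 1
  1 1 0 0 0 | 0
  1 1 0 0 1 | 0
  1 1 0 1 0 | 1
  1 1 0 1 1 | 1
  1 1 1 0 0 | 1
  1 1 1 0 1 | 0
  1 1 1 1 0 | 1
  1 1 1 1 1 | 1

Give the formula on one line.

(((~e | (d & c)) & ((b & c) | (e & c))) | (d & a))

  ~e = 10101010101010101010101010101010
  (d & c) = 00000011000000110000001100000011
  (~e | (d & c)) = 10101011101010111010101110101011
  (b & c) = 00000000000011110000000000001111
  (e & c) = 00000101000001010000010100000101
  ((b & c) | (e & c)) = 00000101000011110000010100001111
  ((~e | (d & c)) & ((b & c) | (e & c))) = 00000001000010110000000100001011
  (d & a) = 00000000000000000011001100110011
  (((~e | (d & c)) & ((b & c) | (e & c))) | (d & a)) = 00000001000010110011001100111011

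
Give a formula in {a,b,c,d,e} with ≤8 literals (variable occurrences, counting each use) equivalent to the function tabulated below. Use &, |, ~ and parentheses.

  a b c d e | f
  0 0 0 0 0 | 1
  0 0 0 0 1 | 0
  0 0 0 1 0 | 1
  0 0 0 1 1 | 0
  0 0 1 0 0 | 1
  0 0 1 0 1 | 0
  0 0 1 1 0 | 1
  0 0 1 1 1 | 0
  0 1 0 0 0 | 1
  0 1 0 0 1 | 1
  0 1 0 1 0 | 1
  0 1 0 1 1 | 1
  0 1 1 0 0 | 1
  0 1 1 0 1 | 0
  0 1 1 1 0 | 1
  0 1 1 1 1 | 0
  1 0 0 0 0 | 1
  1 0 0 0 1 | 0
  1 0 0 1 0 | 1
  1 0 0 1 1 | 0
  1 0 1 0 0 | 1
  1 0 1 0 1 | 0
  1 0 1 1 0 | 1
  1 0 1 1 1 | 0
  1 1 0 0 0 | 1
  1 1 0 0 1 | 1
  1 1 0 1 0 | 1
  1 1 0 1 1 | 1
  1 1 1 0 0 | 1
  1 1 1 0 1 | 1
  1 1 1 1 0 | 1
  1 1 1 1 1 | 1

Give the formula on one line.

(~e | (((((a | ~c) | ~b) & b) | a) & b))

  ~e = 10101010101010101010101010101010
  ~c = 11110000111100001111000011110000
  (a | ~c) = 11110000111100001111111111111111
  ~b = 11111111000000001111111100000000
  ((a | ~c) | ~b) = 11111111111100001111111111111111
  (((a | ~c) | ~b) & b) = 00000000111100000000000011111111
  ((((a | ~c) | ~b) & b) | a) = 00000000111100001111111111111111
  (((((a | ~c) | ~b) & b) | a) & b) = 00000000111100000000000011111111
  (~e | (((((a | ~c) | ~b) & b) | a) & b)) = 10101010111110101010101011111111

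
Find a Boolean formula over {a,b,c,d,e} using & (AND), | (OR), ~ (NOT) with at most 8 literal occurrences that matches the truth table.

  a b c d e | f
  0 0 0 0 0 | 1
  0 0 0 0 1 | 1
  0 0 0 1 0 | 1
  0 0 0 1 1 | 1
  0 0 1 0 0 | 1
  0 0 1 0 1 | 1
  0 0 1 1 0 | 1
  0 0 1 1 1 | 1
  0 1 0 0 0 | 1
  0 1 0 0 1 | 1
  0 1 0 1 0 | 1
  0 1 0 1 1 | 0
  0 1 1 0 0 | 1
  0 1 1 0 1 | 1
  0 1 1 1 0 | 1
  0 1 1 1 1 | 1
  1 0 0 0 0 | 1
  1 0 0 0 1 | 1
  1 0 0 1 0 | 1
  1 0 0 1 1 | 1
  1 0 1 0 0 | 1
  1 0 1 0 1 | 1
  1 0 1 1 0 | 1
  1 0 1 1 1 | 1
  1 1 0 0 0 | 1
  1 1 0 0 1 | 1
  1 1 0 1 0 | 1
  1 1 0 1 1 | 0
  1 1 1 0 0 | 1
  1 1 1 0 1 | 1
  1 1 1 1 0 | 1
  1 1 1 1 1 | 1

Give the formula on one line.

  ~e = 10101010101010101010101010101010
  (~e & d) = 00100010001000100010001000100010
  ~d = 11001100110011001100110011001100
  ~c = 11110000111100001111000011110000
  (~c | d) = 11110011111100111111001111110011
  (~d & (~c | d)) = 11000000110000001100000011000000
  ~b = 11111111000000001111111100000000
  (c & b) = 00000000000011110000000000001111
  (~b | (c & b)) = 11111111000011111111111100001111
  ((~d & (~c | d)) | (~b | (c & b))) = 11111111110011111111111111001111
  ((~e & d) | ((~d & (~c | d)) | (~b | (c & b)))) = 11111111111011111111111111101111

((~e & d) | ((~d & (~c | d)) | (~b | (c & b))))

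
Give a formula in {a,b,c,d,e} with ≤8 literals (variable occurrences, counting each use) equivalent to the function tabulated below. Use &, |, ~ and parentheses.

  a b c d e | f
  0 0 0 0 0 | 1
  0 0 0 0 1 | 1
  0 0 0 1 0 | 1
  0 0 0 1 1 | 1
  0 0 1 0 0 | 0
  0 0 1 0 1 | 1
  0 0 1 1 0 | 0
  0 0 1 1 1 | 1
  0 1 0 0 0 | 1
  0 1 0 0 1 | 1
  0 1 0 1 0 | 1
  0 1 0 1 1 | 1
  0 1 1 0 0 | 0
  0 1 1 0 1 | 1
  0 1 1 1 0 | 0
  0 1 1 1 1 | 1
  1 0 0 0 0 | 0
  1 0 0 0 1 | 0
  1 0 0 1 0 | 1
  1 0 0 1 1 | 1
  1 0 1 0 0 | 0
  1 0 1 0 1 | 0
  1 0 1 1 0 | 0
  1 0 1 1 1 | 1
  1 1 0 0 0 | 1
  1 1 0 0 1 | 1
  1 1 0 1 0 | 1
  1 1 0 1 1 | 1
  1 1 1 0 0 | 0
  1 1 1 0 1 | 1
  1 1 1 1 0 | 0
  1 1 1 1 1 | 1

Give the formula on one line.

(((d | ~a) | (a & (b | d))) & (~c | (c & e)))

  ~a = 11111111111111110000000000000000
  (d | ~a) = 11111111111111110011001100110011
  (b | d) = 00110011111111110011001111111111
  (a & (b | d)) = 00000000000000000011001111111111
  ((d | ~a) | (a & (b | d))) = 11111111111111110011001111111111
  ~c = 11110000111100001111000011110000
  (c & e) = 00000101000001010000010100000101
  (~c | (c & e)) = 11110101111101011111010111110101
  (((d | ~a) | (a & (b | d))) & (~c | (c & e))) = 11110101111101010011000111110101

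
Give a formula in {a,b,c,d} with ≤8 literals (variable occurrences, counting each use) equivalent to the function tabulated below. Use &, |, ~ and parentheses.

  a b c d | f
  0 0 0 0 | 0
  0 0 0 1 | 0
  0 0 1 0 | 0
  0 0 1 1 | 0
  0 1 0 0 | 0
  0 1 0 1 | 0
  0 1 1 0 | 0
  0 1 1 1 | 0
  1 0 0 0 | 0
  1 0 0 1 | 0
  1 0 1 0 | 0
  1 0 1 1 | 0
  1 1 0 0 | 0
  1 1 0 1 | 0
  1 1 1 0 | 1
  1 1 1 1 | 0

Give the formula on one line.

((((~a | (~d & a)) & (c | ~a)) & a) & b)

  ~a = 1111111100000000
  ~d = 1010101010101010
  (~d & a) = 0000000010101010
  (~a | (~d & a)) = 1111111110101010
  (c | ~a) = 1111111100110011
  ((~a | (~d & a)) & (c | ~a)) = 1111111100100010
  (((~a | (~d & a)) & (c | ~a)) & a) = 0000000000100010
  ((((~a | (~d & a)) & (c | ~a)) & a) & b) = 0000000000000010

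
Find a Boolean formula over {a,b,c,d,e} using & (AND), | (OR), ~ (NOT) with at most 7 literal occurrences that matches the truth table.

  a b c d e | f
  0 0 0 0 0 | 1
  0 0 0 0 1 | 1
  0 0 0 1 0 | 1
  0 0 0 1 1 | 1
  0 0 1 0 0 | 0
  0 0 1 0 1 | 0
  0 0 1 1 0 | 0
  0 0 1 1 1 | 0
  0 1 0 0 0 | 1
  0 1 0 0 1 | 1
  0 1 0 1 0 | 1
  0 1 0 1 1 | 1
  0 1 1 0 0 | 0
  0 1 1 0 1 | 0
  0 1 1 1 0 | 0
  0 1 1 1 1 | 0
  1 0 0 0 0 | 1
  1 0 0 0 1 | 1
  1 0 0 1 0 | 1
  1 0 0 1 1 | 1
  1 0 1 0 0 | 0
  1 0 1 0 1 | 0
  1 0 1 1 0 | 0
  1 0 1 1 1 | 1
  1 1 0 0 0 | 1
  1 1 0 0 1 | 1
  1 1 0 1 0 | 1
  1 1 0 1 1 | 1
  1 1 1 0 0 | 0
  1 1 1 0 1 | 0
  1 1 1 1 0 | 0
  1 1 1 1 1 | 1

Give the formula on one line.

  (e & d) = 00010001000100010001000100010001
  (a & (e & d)) = 00000000000000000001000100010001
  ~c = 11110000111100001111000011110000
  ((a & (e & d)) | ~c) = 11110000111100001111000111110001

((a & (e & d)) | ~c)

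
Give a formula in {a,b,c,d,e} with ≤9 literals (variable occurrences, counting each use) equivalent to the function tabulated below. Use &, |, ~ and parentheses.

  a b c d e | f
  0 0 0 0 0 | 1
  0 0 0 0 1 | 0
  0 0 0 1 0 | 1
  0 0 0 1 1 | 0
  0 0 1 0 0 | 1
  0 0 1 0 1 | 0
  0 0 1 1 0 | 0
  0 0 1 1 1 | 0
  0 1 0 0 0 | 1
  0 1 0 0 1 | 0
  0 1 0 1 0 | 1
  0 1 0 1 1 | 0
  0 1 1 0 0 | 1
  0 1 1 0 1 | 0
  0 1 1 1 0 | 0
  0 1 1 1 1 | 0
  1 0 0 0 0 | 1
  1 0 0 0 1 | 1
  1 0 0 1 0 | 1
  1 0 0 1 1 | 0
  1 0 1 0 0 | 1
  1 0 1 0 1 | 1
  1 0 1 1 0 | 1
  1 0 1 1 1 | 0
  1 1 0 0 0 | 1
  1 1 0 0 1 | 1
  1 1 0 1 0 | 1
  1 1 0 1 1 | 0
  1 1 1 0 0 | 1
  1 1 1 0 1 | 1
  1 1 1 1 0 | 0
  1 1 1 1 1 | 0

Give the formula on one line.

((~c & ~e) | ((~d & (a | ~e)) | (~b & (~e & (a & c)))))

  ~c = 11110000111100001111000011110000
  ~e = 10101010101010101010101010101010
  (~c & ~e) = 10100000101000001010000010100000
  ~d = 11001100110011001100110011001100
  (a | ~e) = 10101010101010101111111111111111
  (~d & (a | ~e)) = 10001000100010001100110011001100
  ~b = 11111111000000001111111100000000
  (a & c) = 00000000000000000000111100001111
  (~e & (a & c)) = 00000000000000000000101000001010
  (~b & (~e & (a & c))) = 00000000000000000000101000000000
  ((~d & (a | ~e)) | (~b & (~e & (a & c)))) = 10001000100010001100111011001100
  ((~c & ~e) | ((~d & (a | ~e)) | (~b & (~e & (a & c))))) = 10101000101010001110111011101100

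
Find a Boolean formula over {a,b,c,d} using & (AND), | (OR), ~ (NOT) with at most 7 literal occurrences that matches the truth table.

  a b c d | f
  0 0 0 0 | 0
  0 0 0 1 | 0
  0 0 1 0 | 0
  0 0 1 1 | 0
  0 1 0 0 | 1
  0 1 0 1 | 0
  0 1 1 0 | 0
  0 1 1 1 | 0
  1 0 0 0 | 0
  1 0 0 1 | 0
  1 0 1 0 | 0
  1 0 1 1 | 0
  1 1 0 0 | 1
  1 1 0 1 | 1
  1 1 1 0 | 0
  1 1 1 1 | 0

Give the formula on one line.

  ~d = 1010101010101010
  (~d | a) = 1010101011111111
  (b & (~d | a)) = 0000101000001111
  ~c = 1100110011001100
  (~c & b) = 0000110000001100
  ((b & (~d | a)) & (~c & b)) = 0000100000001100

((b & (~d | a)) & (~c & b))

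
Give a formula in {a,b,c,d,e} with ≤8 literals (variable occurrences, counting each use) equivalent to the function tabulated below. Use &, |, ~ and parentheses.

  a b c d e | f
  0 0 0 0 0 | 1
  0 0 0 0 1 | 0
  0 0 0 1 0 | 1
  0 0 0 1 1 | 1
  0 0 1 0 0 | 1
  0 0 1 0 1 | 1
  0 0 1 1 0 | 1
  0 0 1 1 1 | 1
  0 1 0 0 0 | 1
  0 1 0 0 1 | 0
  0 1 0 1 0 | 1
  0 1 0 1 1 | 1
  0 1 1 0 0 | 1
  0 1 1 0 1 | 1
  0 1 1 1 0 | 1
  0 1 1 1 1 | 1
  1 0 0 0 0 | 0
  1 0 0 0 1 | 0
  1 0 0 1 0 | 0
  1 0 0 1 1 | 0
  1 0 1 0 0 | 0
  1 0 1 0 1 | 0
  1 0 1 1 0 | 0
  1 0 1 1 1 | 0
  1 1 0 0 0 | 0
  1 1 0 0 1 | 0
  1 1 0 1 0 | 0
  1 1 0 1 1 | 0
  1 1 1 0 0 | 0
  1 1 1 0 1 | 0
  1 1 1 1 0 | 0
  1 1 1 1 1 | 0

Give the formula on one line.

(~a & ((d & ~c) | (c | ~e)))

  ~a = 11111111111111110000000000000000
  ~c = 11110000111100001111000011110000
  (d & ~c) = 00110000001100000011000000110000
  ~e = 10101010101010101010101010101010
  (c | ~e) = 10101111101011111010111110101111
  ((d & ~c) | (c | ~e)) = 10111111101111111011111110111111
  (~a & ((d & ~c) | (c | ~e))) = 10111111101111110000000000000000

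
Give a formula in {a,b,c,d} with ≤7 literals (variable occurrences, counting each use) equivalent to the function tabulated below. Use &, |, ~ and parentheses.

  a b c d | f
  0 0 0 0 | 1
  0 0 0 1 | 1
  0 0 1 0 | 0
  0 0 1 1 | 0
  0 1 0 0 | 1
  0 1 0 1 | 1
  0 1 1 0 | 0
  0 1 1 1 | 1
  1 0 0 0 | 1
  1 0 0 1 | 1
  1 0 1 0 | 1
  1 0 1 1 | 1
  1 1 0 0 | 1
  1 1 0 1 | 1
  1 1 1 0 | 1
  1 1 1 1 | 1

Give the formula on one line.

  ~d = 1010101010101010
  (b | ~d) = 1010111110101111
  (~d | c) = 1011101110111011
  ((~d | c) & d) = 0001000100010001
  ((b | ~d) & ((~d | c) & d)) = 0000000100000001
  ~c = 1100110011001100
  (((b | ~d) & ((~d | c) & d)) | ~c) = 1100110111001101
  ((((b | ~d) & ((~d | c) & d)) | ~c) | a) = 1100110111111111

((((b | ~d) & ((~d | c) & d)) | ~c) | a)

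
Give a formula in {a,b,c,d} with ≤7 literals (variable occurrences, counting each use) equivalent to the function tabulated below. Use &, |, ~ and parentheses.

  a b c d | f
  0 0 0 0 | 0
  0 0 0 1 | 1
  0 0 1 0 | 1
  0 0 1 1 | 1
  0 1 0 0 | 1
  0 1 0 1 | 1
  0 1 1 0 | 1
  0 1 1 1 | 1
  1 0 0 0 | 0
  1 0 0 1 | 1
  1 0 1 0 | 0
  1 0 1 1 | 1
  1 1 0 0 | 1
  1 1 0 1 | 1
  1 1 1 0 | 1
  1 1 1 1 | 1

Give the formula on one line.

((c & ~a) | (b | d))

  ~a = 1111111100000000
  (c & ~a) = 0011001100000000
  (b | d) = 0101111101011111
  ((c & ~a) | (b | d)) = 0111111101011111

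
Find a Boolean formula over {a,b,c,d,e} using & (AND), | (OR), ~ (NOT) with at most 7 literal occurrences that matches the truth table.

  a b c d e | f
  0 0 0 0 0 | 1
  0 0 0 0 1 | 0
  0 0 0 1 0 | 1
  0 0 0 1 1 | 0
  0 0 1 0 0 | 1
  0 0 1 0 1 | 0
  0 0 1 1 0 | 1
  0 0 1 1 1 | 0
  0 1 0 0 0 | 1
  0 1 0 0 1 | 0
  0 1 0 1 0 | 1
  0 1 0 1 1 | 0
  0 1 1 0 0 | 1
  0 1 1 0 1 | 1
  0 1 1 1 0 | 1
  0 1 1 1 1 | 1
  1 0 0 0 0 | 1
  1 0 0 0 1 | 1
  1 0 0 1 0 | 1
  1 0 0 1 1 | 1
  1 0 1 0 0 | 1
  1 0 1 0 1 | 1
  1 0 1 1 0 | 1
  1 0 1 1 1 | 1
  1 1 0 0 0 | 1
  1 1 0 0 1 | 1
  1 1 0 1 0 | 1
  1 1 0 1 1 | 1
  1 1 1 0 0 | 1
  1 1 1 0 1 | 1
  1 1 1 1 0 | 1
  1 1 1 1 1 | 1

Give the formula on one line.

((a | ~e) | (c & b))

  ~e = 10101010101010101010101010101010
  (a | ~e) = 10101010101010101111111111111111
  (c & b) = 00000000000011110000000000001111
  ((a | ~e) | (c & b)) = 10101010101011111111111111111111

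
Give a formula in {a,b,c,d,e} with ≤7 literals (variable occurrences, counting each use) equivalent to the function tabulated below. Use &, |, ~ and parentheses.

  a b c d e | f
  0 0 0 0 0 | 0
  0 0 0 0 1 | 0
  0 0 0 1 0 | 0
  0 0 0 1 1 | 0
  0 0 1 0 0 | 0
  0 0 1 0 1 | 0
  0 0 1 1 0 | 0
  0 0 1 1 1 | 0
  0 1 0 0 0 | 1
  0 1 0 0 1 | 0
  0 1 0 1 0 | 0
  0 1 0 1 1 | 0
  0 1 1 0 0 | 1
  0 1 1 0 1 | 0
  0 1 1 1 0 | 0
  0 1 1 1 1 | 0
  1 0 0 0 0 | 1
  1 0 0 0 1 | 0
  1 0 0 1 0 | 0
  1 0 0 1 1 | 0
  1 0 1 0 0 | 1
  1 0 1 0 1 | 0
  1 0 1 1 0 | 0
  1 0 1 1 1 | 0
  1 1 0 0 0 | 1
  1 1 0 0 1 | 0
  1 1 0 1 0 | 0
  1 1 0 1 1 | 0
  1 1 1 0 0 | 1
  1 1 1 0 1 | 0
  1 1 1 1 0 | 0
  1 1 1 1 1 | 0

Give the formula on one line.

  ~e = 10101010101010101010101010101010
  ~d = 11001100110011001100110011001100
  (~e & ~d) = 10001000100010001000100010001000
  (b | e) = 01010101111111110101010111111111
  ((b | e) | a) = 01010101111111111111111111111111
  ((~e & ~d) & ((b | e) | a)) = 00000000100010001000100010001000

((~e & ~d) & ((b | e) | a))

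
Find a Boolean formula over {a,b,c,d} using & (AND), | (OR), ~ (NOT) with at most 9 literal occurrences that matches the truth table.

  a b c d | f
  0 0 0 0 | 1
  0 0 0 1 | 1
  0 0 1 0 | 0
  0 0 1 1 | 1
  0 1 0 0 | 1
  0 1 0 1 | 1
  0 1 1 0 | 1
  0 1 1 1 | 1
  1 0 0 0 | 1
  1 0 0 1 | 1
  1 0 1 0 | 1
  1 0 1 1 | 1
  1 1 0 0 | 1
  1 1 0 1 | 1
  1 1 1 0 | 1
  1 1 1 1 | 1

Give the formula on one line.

  (d | b) = 0101111101011111
  ~c = 1100110011001100
  ((d | b) | ~c) = 1101111111011111
  ~b = 1111000011110000
  ~d = 1010101010101010
  (~b & ~d) = 1010000010100000
  (a & c) = 0000000000110011
  ((a & c) & ~b) = 0000000000110000
  (((a & c) & ~b) | b) = 0000111100111111
  ((~b & ~d) & (((a & c) & ~b) | b)) = 0000000000100000
  (((d | b) | ~c) | ((~b & ~d) & (((a & c) & ~b) | b))) = 1101111111111111

(((d | b) | ~c) | ((~b & ~d) & (((a & c) & ~b) | b)))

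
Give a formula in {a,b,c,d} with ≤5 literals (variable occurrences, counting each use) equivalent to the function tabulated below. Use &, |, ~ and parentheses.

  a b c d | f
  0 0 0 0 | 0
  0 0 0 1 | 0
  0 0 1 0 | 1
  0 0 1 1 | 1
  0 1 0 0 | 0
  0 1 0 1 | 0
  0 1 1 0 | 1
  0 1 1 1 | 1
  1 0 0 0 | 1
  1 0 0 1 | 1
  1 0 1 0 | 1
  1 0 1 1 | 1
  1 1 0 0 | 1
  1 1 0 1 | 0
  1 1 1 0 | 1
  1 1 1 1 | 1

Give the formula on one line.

(((~b | (~a | ~d)) & a) | c)

  ~b = 1111000011110000
  ~a = 1111111100000000
  ~d = 1010101010101010
  (~a | ~d) = 1111111110101010
  (~b | (~a | ~d)) = 1111111111111010
  ((~b | (~a | ~d)) & a) = 0000000011111010
  (((~b | (~a | ~d)) & a) | c) = 0011001111111011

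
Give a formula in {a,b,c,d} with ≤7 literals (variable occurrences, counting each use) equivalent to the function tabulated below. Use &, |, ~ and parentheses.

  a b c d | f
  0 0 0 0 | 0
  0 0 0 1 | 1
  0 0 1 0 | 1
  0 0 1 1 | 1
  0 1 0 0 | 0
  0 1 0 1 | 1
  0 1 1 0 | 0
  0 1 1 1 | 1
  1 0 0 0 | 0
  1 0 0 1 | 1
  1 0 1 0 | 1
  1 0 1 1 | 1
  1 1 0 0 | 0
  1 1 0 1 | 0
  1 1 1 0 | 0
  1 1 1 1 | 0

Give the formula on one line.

  ~b = 1111000011110000
  ~a = 1111111100000000
  (~b | ~a) = 1111111111110000
  (c & ~b) = 0011000000110000
  (d | (c & ~b)) = 0111010101110101
  ((~b | ~a) & (d | (c & ~b))) = 0111010101110000

((~b | ~a) & (d | (c & ~b)))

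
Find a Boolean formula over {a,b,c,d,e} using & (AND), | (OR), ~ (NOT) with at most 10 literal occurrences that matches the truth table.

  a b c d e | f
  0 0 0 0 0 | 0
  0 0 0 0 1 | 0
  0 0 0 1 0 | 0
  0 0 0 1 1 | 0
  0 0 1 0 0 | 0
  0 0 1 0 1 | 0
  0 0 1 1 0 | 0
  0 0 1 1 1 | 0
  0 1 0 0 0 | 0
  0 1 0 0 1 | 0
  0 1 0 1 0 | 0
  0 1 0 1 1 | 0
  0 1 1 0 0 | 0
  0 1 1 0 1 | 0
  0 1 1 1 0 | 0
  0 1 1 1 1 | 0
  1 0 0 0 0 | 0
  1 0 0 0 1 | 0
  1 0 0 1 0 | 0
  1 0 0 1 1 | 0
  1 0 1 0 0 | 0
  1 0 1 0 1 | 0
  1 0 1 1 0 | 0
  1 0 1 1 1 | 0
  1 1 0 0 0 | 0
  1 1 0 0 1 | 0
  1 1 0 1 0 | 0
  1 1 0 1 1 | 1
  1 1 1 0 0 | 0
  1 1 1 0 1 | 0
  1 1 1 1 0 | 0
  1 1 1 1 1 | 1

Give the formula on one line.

(((e & b) & d) & ((a & b) & (b & (e | (c & ~e)))))

  (e & b) = 00000000010101010000000001010101
  ((e & b) & d) = 00000000000100010000000000010001
  (a & b) = 00000000000000000000000011111111
  ~e = 10101010101010101010101010101010
  (c & ~e) = 00001010000010100000101000001010
  (e | (c & ~e)) = 01011111010111110101111101011111
  (b & (e | (c & ~e))) = 00000000010111110000000001011111
  ((a & b) & (b & (e | (c & ~e)))) = 00000000000000000000000001011111
  (((e & b) & d) & ((a & b) & (b & (e | (c & ~e))))) = 00000000000000000000000000010001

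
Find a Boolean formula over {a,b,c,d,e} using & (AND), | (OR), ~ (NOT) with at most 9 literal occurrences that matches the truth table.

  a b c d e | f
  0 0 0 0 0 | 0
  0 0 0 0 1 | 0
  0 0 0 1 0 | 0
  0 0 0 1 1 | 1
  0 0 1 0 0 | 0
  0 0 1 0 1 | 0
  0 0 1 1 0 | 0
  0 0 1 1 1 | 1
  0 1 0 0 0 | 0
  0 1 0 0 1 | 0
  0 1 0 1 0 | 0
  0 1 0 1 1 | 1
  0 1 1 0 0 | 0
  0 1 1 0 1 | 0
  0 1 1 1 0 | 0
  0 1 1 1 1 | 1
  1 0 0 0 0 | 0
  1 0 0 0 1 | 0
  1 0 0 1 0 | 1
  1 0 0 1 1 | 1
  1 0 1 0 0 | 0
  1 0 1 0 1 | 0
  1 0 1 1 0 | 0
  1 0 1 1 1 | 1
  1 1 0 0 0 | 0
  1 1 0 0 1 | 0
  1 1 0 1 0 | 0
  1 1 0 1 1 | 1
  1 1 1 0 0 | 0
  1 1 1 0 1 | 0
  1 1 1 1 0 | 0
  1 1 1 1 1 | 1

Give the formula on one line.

  ~b = 11111111000000001111111100000000
  (e | ~b) = 11111111010101011111111101010101
  ((e | ~b) & d) = 00110011000100010011001100010001
  (a & ~b) = 00000000000000001111111100000000
  ~c = 11110000111100001111000011110000
  ((a & ~b) & ~c) = 00000000000000001111000000000000
  (((a & ~b) & ~c) | e) = 01010101010101011111010101010101
  (((e | ~b) & d) & (((a & ~b) & ~c) | e)) = 00010001000100010011000100010001

(((e | ~b) & d) & (((a & ~b) & ~c) | e))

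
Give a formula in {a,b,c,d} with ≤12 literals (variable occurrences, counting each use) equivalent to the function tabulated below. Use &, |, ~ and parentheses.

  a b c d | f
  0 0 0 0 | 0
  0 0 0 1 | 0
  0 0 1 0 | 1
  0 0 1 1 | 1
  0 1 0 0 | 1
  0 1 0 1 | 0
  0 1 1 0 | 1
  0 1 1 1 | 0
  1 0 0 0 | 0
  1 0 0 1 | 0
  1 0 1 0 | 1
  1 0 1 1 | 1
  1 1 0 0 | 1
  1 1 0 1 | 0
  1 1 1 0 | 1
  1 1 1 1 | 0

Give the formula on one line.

  ~c = 1100110011001100
  (b & ~c) = 0000110000001100
  ((b & ~c) | c) = 0011111100111111
  ~b = 1111000011110000
  (d & ~b) = 0101000001010000
  ~d = 1010101010101010
  (~d & b) = 0000101000001010
  ((d & ~b) | (~d & b)) = 0101101001011010
  (((d & ~b) | (~d & b)) & ~d) = 0000101000001010
  (~b | (((d & ~b) | (~d & b)) & ~d)) = 1111101011111010
  (((b & ~c) | c) & (~b | (((d & ~b) | (~d & b)) & ~d))) = 0011101000111010

(((b & ~c) | c) & (~b | (((d & ~b) | (~d & b)) & ~d)))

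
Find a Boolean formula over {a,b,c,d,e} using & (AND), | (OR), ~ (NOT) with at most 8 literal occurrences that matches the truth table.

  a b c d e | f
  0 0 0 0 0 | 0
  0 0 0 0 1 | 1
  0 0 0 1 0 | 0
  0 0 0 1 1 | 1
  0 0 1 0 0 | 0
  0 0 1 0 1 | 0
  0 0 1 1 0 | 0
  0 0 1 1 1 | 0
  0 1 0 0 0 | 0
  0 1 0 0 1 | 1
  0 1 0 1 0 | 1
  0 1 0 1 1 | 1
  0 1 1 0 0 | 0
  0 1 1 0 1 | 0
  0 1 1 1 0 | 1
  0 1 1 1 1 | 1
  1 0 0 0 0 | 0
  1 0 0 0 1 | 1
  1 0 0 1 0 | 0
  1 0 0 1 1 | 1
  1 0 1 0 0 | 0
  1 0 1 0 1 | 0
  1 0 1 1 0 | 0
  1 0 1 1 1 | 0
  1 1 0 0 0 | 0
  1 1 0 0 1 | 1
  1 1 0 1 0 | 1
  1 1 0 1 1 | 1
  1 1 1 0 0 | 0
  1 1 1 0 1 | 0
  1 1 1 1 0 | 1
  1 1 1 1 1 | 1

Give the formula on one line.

(((b | ~d) & d) | (e & ~c))

  ~d = 11001100110011001100110011001100
  (b | ~d) = 11001100111111111100110011111111
  ((b | ~d) & d) = 00000000001100110000000000110011
  ~c = 11110000111100001111000011110000
  (e & ~c) = 01010000010100000101000001010000
  (((b | ~d) & d) | (e & ~c)) = 01010000011100110101000001110011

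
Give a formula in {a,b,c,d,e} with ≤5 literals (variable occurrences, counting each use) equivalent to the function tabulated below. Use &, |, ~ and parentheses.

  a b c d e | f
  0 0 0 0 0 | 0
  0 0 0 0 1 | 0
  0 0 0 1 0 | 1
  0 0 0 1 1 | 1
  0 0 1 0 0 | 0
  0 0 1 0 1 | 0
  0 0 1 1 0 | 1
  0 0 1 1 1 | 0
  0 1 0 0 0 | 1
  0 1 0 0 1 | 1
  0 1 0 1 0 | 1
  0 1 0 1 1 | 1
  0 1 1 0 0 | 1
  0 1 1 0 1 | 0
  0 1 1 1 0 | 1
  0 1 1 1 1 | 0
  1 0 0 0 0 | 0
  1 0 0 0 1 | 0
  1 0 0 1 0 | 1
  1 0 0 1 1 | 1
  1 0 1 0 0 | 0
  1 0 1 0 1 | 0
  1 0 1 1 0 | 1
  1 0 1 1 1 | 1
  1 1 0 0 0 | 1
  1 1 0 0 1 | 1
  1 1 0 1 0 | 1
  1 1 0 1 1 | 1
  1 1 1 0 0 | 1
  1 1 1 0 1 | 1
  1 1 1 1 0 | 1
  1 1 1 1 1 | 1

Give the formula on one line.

((b | d) & (a | (~c | ~e)))

  (b | d) = 00110011111111110011001111111111
  ~c = 11110000111100001111000011110000
  ~e = 10101010101010101010101010101010
  (~c | ~e) = 11111010111110101111101011111010
  (a | (~c | ~e)) = 11111010111110101111111111111111
  ((b | d) & (a | (~c | ~e))) = 00110010111110100011001111111111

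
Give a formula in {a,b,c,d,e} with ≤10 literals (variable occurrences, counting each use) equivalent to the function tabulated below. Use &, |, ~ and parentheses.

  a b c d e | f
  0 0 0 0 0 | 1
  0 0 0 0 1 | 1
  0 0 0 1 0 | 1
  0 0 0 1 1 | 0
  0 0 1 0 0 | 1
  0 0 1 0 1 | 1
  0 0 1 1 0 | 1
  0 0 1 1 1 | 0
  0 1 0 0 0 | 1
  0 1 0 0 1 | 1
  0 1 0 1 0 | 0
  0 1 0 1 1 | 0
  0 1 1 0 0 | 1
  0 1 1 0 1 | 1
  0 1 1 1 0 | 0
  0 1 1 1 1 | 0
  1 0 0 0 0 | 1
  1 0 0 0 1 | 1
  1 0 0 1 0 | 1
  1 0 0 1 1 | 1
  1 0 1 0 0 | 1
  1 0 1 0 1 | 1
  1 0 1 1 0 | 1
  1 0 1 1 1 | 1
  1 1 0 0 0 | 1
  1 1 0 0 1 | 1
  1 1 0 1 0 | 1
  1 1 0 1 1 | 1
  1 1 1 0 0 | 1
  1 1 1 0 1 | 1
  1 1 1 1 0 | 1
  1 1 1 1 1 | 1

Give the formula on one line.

  ~d = 11001100110011001100110011001100
  (a | ~d) = 11001100110011001111111111111111
  ~b = 11111111000000001111111100000000
  (~b | a) = 11111111000000001111111111111111
  ~e = 10101010101010101010101010101010
  (b | ~e) = 10101010111111111010101011111111
  ((~b | a) & (b | ~e)) = 10101010000000001010101011111111
  (~d | ((~b | a) & (b | ~e))) = 11101110110011001110111011111111
  ((a | ~d) | (~d | ((~b | a) & (b | ~e)))) = 11101110110011001111111111111111

((a | ~d) | (~d | ((~b | a) & (b | ~e))))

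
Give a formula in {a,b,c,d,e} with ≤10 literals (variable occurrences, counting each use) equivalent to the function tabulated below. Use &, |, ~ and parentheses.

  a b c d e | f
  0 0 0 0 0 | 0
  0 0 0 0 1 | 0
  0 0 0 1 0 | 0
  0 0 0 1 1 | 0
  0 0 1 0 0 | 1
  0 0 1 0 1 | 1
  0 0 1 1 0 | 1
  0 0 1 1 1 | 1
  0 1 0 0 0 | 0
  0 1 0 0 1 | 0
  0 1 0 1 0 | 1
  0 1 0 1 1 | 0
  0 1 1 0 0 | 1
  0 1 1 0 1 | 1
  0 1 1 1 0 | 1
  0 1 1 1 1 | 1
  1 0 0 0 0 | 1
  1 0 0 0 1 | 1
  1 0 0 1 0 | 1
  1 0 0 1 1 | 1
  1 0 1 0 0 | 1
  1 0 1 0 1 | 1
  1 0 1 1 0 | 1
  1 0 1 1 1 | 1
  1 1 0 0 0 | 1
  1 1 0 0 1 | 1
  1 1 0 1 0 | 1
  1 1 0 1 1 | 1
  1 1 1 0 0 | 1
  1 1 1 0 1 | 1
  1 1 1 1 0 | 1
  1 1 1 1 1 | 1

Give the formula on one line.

((((~e & (b & d)) | c) | (a & ~e)) | (a & (~d | e)))

  ~e = 10101010101010101010101010101010
  (b & d) = 00000000001100110000000000110011
  (~e & (b & d)) = 00000000001000100000000000100010
  ((~e & (b & d)) | c) = 00001111001011110000111100101111
  (a & ~e) = 00000000000000001010101010101010
  (((~e & (b & d)) | c) | (a & ~e)) = 00001111001011111010111110101111
  ~d = 11001100110011001100110011001100
  (~d | e) = 11011101110111011101110111011101
  (a & (~d | e)) = 00000000000000001101110111011101
  ((((~e & (b & d)) | c) | (a & ~e)) | (a & (~d | e))) = 00001111001011111111111111111111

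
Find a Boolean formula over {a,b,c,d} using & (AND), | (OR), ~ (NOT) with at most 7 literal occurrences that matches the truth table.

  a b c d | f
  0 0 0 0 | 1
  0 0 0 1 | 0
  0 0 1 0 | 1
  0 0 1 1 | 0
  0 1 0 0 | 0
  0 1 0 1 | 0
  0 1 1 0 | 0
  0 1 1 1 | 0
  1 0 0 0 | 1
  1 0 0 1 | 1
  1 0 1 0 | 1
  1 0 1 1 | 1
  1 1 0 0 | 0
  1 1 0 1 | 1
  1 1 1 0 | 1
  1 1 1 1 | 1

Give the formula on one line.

((~b & ~d) | ((d | c) & a))

  ~b = 1111000011110000
  ~d = 1010101010101010
  (~b & ~d) = 1010000010100000
  (d | c) = 0111011101110111
  ((d | c) & a) = 0000000001110111
  ((~b & ~d) | ((d | c) & a)) = 1010000011110111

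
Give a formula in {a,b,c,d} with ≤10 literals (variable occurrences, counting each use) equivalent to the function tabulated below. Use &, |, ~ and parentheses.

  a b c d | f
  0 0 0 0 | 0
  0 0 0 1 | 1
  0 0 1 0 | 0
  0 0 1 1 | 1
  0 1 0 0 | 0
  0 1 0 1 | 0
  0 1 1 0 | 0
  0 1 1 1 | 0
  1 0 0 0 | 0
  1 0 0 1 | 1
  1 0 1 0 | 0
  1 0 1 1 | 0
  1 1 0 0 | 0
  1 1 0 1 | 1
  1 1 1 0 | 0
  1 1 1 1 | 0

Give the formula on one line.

  (a & d) = 0000000001010101
  ((a & d) & b) = 0000000000000101
  ~b = 1111000011110000
  (((a & d) & b) | ~b) = 1111000011110101
  ~c = 1100110011001100
  ~a = 1111111100000000
  (~c | ~a) = 1111111111001100
  ((((a & d) & b) | ~b) & (~c | ~a)) = 1111000011000100
  (((((a & d) & b) | ~b) & (~c | ~a)) & d) = 0101000001000100

(((((a & d) & b) | ~b) & (~c | ~a)) & d)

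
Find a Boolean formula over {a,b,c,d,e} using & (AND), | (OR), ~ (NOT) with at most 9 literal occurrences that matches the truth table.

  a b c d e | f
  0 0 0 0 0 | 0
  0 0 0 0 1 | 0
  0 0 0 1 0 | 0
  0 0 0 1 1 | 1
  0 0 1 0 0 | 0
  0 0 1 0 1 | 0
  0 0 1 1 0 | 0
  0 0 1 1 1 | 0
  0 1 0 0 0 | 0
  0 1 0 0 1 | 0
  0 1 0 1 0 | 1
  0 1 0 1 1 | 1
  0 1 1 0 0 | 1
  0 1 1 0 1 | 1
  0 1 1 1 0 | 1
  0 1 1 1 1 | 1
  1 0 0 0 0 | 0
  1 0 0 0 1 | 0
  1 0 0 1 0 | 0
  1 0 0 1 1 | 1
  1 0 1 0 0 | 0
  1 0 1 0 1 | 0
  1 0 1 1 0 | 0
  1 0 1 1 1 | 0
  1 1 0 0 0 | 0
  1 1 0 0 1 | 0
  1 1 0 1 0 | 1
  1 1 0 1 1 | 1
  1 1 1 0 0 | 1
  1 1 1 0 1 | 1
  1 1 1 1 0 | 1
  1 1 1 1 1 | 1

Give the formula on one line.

  (c & b) = 00000000000011110000000000001111
  (e | c) = 01011111010111110101111101011111
  ((e | c) | b) = 01011111111111110101111111111111
  (((e | c) | b) & d) = 00010011001100110001001100110011
  ~c = 11110000111100001111000011110000
  ((((e | c) | b) & d) & ~c) = 00010000001100000001000000110000
  ((c & b) | ((((e | c) | b) & d) & ~c)) = 00010000001111110001000000111111

((c & b) | ((((e | c) | b) & d) & ~c))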